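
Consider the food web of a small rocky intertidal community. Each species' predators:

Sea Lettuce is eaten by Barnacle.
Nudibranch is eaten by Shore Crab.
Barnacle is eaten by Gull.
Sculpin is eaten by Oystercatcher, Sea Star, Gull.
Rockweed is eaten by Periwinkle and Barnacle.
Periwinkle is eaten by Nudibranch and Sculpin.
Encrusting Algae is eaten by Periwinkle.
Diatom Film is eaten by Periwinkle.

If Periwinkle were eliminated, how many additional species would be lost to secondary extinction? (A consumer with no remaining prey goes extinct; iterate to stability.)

Remove Periwinkle.
Round 1: Sculpin (all prey gone), Nudibranch (all prey gone) → extinct.
Round 2: Shore Crab (all prey gone), Sea Star (all prey gone), Oystercatcher (all prey gone) → extinct.
No further losses. Total secondary extinctions: 5.

5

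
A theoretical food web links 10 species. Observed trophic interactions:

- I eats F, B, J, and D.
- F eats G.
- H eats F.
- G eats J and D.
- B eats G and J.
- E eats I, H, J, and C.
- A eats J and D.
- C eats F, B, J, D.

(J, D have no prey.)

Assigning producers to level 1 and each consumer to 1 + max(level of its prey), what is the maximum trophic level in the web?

5

Producers (level 1): J, D.
J → G → F → I → E gives E level 5.
No species has a prey at level 5, so no species reaches level 6.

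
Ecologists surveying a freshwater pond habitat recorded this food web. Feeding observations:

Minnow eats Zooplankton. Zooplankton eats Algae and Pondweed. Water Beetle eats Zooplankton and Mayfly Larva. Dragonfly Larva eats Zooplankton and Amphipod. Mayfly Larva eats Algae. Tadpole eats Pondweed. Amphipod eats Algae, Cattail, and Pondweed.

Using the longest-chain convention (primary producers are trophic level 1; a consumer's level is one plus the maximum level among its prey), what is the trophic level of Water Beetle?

Trophic level 3

Pondweed is a producer → level 1.
Zooplankton eats Pondweed (level 1); other prey at levels: Algae 1 → level 2.
Water Beetle eats Zooplankton (level 2); other prey at levels: Mayfly Larva 2 → level 3.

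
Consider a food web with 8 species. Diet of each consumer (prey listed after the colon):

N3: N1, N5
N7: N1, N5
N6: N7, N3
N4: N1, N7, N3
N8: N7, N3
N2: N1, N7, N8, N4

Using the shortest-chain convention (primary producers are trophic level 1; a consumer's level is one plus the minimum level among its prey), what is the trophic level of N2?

N1 is a producer → level 1.
N2 eats N1 → level 2.

Trophic level 2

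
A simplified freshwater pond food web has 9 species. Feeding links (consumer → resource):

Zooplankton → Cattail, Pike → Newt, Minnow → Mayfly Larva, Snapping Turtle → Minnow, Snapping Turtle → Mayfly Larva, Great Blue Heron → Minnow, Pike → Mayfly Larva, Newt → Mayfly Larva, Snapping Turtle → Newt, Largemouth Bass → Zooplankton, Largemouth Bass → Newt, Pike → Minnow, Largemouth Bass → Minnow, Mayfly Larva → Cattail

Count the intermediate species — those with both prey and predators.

Intermediate species (has both prey and predators): Mayfly Larva, Zooplankton, Newt, Minnow.
Count: 4.

4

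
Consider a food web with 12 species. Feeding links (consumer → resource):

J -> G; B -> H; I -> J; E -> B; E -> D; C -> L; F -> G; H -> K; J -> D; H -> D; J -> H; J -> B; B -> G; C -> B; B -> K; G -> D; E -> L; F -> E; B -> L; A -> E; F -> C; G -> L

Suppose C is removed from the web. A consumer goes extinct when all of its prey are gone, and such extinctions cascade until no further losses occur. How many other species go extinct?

0

Remove C.
Every predator of it retains at least one other prey: F still has G, E.
No consumer loses all prey, so no secondary extinctions occur.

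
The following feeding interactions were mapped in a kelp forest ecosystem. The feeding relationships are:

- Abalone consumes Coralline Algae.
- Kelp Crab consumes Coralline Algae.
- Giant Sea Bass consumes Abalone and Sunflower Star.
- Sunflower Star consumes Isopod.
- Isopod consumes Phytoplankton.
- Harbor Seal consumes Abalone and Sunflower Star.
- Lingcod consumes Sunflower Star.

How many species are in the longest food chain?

One longest chain: Phytoplankton → Isopod → Sunflower Star → Harbor Seal.
It has 4 species and 3 links.

4 species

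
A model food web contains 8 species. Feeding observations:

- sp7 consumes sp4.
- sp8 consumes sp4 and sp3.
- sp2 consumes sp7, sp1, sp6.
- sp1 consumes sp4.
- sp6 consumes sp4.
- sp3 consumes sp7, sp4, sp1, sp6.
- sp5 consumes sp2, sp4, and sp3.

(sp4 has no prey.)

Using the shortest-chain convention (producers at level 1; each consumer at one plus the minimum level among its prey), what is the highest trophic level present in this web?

3

Producers (level 1): sp4.
Following each consumer down to its lowest-level prey: sp4 → sp6 → sp2 (levels 1 through 3).
All prey of sp2 (sp6 2, sp7 2, sp1 2) are at level 2 or above, so sp2 is at level 1 + 2 = 3.
Every consumer has at least one prey at level 2 or below, so none exceeds level 3.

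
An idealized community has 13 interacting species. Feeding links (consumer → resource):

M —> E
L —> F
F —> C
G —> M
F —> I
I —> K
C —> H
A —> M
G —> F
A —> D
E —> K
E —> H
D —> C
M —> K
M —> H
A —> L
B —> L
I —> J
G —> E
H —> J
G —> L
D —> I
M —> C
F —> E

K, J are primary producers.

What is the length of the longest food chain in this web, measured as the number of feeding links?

One longest chain: J → H → E → F → L → G.
It has 6 species and 5 links.

5 links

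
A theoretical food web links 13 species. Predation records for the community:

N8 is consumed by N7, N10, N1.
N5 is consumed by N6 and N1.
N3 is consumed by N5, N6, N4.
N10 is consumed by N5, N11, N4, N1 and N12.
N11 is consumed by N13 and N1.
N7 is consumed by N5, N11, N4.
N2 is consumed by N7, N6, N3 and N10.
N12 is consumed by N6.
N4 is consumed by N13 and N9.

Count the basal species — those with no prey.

2

Basal species (no prey listed): N8, N2.
Count: 2.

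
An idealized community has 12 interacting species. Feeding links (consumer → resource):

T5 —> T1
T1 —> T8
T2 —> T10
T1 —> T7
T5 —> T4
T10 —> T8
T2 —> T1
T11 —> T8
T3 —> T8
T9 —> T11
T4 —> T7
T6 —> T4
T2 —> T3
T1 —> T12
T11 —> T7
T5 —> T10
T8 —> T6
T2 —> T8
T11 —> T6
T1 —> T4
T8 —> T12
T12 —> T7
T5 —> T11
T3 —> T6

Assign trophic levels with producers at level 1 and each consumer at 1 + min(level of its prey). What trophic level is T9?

Trophic level 3

T7 is a producer → level 1.
T11 eats T7 → level 2.
T9 eats T11 → level 3.
No prey of T9 is below level 2, so 3 is the minimum.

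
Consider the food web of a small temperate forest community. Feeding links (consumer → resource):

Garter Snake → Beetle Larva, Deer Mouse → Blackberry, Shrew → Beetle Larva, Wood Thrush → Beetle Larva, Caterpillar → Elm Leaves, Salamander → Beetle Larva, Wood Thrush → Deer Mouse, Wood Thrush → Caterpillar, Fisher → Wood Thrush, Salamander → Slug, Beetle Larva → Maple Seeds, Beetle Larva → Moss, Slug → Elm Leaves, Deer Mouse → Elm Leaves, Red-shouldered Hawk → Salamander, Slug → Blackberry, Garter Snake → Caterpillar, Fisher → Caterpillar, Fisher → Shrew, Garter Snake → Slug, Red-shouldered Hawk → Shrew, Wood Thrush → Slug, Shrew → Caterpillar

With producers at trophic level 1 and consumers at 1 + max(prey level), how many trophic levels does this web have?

4

Producers (level 1): Moss, Blackberry, Elm Leaves, Maple Seeds.
Moss → Beetle Larva → Shrew → Red-shouldered Hawk gives Red-shouldered Hawk level 4.
No species has a prey at level 4, so no species reaches level 5.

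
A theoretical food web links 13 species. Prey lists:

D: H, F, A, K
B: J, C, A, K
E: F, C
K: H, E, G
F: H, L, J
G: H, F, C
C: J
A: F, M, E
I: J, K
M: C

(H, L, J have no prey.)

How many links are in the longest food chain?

One longest chain: J → C → M → A → D.
It has 5 species and 4 links.

4 links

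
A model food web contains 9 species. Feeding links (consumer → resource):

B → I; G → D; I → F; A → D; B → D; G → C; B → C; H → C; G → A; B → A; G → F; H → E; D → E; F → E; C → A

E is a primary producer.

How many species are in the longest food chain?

5 species

One longest chain: E → D → A → C → H.
It has 5 species and 4 links.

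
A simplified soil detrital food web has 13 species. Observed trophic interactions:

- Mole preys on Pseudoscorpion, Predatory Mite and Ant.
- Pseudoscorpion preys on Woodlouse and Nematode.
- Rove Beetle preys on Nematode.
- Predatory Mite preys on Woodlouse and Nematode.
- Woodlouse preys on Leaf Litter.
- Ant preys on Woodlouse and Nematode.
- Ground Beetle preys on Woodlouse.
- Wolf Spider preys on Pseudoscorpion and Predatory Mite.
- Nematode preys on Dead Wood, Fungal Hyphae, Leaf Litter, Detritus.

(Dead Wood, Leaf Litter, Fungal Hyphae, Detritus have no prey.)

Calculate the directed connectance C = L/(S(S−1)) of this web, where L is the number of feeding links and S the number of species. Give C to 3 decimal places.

C = 0.115

The web has S = 13 species and L = 18 feeding links.
C = L / (S(S−1)) = 18 / 156 = 0.1154 ≈ 0.115.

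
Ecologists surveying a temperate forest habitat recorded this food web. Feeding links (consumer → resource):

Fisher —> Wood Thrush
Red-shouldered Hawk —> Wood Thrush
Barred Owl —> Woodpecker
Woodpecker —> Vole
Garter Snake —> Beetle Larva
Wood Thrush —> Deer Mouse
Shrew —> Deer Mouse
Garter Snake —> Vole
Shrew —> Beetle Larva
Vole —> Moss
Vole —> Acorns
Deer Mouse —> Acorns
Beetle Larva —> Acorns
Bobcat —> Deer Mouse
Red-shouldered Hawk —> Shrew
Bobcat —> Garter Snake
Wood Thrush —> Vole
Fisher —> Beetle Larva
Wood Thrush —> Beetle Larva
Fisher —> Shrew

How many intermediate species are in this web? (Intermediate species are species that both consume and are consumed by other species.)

7

Intermediate species (has both prey and predators): Beetle Larva, Deer Mouse, Vole, Woodpecker, Wood Thrush, Shrew, Garter Snake.
Count: 7.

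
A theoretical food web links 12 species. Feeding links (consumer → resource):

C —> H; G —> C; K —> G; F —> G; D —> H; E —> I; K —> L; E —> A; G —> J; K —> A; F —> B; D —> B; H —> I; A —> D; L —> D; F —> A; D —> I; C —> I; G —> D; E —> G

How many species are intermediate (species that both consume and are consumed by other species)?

6

Intermediate species (has both prey and predators): H, D, C, G, A, L.
Count: 6.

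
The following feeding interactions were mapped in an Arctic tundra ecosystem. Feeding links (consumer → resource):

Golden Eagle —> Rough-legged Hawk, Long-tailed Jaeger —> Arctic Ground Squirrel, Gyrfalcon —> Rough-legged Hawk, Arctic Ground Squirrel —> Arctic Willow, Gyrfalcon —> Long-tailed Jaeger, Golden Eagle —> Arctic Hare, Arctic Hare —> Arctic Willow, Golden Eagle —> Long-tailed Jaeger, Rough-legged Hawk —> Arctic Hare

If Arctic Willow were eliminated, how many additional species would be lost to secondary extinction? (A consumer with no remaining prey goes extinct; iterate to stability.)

Remove Arctic Willow.
Round 1: Arctic Hare (all prey gone), Arctic Ground Squirrel (all prey gone) → extinct.
Round 2: Rough-legged Hawk (all prey gone), Long-tailed Jaeger (all prey gone) → extinct.
Round 3: Golden Eagle (all prey gone), Gyrfalcon (all prey gone) → extinct.
No further losses. Total secondary extinctions: 6.

6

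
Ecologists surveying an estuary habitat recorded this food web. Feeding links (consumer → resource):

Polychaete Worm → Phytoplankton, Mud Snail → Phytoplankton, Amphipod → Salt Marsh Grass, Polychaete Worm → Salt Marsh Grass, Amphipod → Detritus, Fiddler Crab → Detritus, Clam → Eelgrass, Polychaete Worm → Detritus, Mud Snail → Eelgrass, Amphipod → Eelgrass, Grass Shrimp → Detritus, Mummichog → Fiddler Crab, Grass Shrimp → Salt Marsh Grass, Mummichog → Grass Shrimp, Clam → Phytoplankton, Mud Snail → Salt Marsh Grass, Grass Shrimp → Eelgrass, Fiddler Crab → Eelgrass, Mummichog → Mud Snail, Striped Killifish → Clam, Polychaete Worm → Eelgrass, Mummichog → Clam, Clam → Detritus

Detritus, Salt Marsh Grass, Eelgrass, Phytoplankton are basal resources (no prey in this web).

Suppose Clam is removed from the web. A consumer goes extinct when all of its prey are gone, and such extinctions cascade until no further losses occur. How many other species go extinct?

1

Remove Clam.
Round 1: Striped Killifish (all prey gone) → extinct.
No further losses. Total secondary extinctions: 1.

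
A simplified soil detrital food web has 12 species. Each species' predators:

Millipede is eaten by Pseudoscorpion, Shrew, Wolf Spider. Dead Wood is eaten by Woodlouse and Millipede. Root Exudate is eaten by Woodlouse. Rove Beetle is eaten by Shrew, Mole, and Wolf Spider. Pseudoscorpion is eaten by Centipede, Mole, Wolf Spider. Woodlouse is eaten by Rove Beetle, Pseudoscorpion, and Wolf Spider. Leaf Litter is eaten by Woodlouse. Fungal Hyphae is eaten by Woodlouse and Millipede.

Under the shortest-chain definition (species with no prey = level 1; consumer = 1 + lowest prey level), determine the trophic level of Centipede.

Fungal Hyphae has no prey (basal) → level 1.
Woodlouse eats Fungal Hyphae → level 2.
Pseudoscorpion eats Woodlouse → level 3.
Centipede eats Pseudoscorpion → level 4.
No prey of Centipede is below level 3, so 4 is the minimum.

Trophic level 4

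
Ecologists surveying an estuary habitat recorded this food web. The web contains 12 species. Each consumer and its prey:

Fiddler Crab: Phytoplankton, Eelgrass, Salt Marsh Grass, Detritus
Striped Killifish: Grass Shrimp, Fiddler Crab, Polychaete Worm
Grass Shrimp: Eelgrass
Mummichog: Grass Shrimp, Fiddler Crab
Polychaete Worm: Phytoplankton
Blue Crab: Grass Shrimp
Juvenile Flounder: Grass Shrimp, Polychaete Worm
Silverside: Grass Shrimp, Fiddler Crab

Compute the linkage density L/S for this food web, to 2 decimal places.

L/S = 1.33

There are L = 16 links among S = 12 species.
L/S = 16/12 = 1.3333 ≈ 1.33.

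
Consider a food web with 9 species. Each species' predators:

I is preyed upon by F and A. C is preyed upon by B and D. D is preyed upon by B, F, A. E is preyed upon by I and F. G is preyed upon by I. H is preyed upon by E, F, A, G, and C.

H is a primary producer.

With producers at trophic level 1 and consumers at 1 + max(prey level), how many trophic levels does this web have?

Producers (level 1): H.
H → C → D → F gives F level 4.
No species has a prey at level 4, so no species reaches level 5.

4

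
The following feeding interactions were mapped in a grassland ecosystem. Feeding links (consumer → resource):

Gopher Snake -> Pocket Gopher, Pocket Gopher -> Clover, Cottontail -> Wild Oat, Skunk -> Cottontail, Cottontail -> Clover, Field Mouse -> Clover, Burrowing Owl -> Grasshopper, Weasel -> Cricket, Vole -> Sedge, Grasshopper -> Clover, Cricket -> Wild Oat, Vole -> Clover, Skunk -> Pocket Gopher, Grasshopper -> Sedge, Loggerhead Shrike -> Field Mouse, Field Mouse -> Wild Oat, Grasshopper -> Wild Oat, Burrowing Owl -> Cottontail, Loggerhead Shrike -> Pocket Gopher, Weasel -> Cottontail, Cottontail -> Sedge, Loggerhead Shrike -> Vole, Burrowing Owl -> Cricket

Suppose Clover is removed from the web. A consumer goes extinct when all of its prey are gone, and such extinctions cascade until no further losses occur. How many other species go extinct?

Remove Clover.
Round 1: Pocket Gopher (all prey gone) → extinct.
Round 2: Gopher Snake (all prey gone) → extinct.
No further losses. Total secondary extinctions: 2.

2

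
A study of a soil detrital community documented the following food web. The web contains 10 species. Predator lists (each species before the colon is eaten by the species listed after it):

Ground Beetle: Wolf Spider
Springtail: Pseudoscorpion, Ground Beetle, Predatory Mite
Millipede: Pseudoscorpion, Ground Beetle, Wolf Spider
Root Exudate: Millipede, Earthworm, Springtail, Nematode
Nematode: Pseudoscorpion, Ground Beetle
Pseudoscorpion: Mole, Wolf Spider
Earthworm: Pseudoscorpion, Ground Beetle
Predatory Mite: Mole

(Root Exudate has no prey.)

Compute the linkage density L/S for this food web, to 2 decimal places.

L/S = 1.80

There are L = 18 links among S = 10 species.
L/S = 18/10 = 1.8000 ≈ 1.80.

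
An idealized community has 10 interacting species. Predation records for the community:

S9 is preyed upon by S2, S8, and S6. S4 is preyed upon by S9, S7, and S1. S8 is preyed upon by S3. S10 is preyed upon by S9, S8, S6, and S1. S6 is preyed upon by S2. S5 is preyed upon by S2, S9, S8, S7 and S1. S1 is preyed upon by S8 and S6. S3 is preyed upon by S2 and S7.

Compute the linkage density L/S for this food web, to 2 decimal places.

L/S = 2.10

There are L = 21 links among S = 10 species.
L/S = 21/10 = 2.1000 ≈ 2.10.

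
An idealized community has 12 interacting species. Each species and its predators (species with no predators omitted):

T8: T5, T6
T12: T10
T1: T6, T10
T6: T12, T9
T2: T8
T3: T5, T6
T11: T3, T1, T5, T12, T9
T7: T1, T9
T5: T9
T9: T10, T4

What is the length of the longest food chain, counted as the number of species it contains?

One longest chain: T2 → T8 → T6 → T12 → T10.
It has 5 species and 4 links.

5 species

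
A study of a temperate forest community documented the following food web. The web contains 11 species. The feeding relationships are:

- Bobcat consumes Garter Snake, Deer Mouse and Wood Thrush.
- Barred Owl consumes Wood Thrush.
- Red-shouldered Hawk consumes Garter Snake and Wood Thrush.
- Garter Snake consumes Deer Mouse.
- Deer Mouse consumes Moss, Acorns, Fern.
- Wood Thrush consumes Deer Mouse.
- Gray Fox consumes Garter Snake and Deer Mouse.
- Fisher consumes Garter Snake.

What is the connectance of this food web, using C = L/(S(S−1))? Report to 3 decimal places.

C = 0.127

The web has S = 11 species and L = 14 feeding links.
C = L / (S(S−1)) = 14 / 110 = 0.1273 ≈ 0.127.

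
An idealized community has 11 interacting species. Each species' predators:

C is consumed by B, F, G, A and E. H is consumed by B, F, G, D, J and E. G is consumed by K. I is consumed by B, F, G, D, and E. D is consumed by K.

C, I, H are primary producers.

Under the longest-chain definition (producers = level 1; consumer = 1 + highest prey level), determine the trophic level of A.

C is a producer → level 1.
A eats C → level 2.

Trophic level 2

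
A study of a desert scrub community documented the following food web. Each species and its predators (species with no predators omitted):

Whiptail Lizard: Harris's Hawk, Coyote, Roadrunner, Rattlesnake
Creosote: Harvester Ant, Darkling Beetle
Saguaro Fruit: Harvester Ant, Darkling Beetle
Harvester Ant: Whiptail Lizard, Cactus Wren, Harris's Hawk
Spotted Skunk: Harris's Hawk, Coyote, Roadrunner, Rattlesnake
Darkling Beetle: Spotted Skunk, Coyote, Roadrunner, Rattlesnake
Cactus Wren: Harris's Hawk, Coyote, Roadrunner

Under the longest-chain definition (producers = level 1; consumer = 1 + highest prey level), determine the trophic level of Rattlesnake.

Saguaro Fruit is a producer → level 1.
Harvester Ant eats Saguaro Fruit (level 1); other prey at levels: Creosote 1 → level 2.
Whiptail Lizard eats Harvester Ant → level 3.
Rattlesnake eats Whiptail Lizard (level 3); other prey at levels: Darkling Beetle 2, Spotted Skunk 3 → level 4.

Trophic level 4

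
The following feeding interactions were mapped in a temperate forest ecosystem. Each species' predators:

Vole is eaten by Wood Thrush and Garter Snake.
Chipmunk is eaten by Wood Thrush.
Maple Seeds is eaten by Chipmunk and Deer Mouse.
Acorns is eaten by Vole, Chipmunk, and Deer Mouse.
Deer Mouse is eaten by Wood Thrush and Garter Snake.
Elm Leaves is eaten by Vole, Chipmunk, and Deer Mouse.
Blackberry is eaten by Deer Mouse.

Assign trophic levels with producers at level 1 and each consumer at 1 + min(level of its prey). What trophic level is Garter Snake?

Elm Leaves is a producer → level 1.
Vole eats Elm Leaves → level 2.
Garter Snake eats Vole → level 3.
No prey of Garter Snake is below level 2, so 3 is the minimum.

Trophic level 3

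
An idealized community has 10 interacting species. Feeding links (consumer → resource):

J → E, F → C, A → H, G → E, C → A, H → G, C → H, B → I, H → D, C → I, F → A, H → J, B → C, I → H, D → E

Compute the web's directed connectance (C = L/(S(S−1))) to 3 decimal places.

The web has S = 10 species and L = 15 feeding links.
C = L / (S(S−1)) = 15 / 90 = 0.1667 ≈ 0.167.

C = 0.167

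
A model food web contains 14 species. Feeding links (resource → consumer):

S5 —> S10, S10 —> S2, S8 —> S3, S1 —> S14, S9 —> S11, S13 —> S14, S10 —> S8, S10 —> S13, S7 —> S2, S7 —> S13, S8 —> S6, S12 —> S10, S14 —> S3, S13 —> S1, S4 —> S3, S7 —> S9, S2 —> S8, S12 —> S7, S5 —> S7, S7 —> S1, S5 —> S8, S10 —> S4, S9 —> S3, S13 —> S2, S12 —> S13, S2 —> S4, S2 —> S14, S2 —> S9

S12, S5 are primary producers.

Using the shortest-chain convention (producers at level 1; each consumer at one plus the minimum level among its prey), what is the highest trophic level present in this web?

Producers (level 1): S12, S5.
Following each consumer down to its lowest-level prey: S12 → S7 → S9 → S11 (levels 1 through 4).
All prey of S11 (S9 3) are at level 3 or above, so S11 is at level 1 + 3 = 4.
Every consumer has at least one prey at level 3 or below, so none exceeds level 4.

4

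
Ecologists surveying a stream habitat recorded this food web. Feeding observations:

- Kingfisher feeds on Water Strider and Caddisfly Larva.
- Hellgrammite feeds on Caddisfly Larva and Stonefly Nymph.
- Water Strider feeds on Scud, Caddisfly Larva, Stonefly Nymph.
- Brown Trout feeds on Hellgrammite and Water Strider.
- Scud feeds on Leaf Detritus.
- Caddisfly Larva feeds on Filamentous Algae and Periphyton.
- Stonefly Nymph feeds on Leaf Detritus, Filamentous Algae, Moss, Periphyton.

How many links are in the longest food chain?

One longest chain: Leaf Detritus → Stonefly Nymph → Water Strider → Kingfisher.
It has 4 species and 3 links.

3 links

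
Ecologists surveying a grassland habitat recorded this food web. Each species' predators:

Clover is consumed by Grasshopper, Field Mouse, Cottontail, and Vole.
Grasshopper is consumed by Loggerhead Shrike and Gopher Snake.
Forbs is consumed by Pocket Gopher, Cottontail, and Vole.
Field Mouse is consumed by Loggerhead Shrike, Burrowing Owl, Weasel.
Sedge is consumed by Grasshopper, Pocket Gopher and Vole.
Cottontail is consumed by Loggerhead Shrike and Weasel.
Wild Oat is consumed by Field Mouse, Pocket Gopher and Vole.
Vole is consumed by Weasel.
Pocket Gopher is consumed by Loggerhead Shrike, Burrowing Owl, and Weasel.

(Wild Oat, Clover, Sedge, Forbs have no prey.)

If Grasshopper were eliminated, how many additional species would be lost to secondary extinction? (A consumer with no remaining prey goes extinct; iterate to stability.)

1

Remove Grasshopper.
Round 1: Gopher Snake (all prey gone) → extinct.
No further losses. Total secondary extinctions: 1.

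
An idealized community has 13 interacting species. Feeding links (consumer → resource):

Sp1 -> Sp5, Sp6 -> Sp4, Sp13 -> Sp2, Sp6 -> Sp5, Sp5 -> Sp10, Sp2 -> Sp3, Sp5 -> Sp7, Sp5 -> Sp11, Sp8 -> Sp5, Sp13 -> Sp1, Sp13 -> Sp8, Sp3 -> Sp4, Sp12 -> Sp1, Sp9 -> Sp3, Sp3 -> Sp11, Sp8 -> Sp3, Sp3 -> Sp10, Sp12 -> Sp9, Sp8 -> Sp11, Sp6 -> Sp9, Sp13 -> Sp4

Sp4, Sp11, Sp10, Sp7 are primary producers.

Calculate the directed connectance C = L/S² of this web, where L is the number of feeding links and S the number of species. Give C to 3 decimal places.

C = 0.124

The web has S = 13 species and L = 21 feeding links.
C = L / S² = 21 / 169 = 0.1243 ≈ 0.124.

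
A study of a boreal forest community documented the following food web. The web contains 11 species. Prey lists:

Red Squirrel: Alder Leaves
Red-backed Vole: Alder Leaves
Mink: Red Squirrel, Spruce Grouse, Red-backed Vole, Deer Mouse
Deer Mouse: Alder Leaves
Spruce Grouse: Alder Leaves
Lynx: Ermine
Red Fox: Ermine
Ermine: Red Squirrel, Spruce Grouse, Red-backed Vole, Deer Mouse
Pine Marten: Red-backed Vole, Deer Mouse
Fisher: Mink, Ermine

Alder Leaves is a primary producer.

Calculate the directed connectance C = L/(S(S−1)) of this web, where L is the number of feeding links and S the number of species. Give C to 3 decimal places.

The web has S = 11 species and L = 18 feeding links.
C = L / (S(S−1)) = 18 / 110 = 0.1636 ≈ 0.164.

C = 0.164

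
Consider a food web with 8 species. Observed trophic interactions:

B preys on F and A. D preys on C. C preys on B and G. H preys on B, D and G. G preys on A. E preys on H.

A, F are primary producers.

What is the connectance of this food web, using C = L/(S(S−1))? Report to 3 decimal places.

C = 0.179

The web has S = 8 species and L = 10 feeding links.
C = L / (S(S−1)) = 10 / 56 = 0.1786 ≈ 0.179.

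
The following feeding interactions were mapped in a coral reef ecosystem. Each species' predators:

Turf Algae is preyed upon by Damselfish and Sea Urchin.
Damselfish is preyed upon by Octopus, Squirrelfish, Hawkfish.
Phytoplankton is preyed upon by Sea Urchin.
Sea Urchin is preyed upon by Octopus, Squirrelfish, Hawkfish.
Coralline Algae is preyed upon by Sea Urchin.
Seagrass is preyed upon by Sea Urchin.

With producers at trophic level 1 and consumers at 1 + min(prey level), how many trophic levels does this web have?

3

Producers (level 1): Seagrass, Coralline Algae, Phytoplankton, Turf Algae.
Following each consumer down to its lowest-level prey: Seagrass → Sea Urchin → Octopus (levels 1 through 3).
All prey of Octopus (Sea Urchin 2, Damselfish 2) are at level 2 or above, so Octopus is at level 1 + 2 = 3.
Every consumer has at least one prey at level 2 or below, so none exceeds level 3.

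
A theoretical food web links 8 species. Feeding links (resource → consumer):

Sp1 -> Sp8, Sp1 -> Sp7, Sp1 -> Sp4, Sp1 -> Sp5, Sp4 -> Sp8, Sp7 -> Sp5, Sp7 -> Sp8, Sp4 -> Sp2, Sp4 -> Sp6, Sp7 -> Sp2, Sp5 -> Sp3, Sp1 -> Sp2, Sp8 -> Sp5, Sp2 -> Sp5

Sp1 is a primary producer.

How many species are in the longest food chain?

5 species

One longest chain: Sp1 → Sp4 → Sp8 → Sp5 → Sp3.
It has 5 species and 4 links.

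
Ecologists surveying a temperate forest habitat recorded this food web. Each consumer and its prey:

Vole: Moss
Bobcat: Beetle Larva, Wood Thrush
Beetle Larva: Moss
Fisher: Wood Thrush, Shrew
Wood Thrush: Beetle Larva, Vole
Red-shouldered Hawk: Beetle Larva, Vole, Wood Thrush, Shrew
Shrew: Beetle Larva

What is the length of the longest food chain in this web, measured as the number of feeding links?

One longest chain: Moss → Beetle Larva → Wood Thrush → Red-shouldered Hawk.
It has 4 species and 3 links.

3 links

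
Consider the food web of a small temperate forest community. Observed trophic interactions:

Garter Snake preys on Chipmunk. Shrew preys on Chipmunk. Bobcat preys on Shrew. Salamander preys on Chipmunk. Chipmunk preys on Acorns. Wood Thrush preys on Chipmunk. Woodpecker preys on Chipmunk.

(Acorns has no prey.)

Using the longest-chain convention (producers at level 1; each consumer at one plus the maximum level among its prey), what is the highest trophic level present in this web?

Producers (level 1): Acorns.
Acorns → Chipmunk → Shrew → Bobcat gives Bobcat level 4.
No species has a prey at level 4, so no species reaches level 5.

4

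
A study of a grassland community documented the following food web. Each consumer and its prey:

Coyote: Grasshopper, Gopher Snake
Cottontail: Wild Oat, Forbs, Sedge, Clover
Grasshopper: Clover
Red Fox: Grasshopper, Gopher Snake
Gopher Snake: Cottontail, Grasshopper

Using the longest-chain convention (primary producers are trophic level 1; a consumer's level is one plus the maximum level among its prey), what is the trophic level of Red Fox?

Trophic level 4

Wild Oat is a producer → level 1.
Cottontail eats Wild Oat (level 1); other prey at levels: Forbs 1, Sedge 1, Clover 1 → level 2.
Gopher Snake eats Cottontail (level 2); other prey at levels: Grasshopper 2 → level 3.
Red Fox eats Gopher Snake (level 3); other prey at levels: Grasshopper 2 → level 4.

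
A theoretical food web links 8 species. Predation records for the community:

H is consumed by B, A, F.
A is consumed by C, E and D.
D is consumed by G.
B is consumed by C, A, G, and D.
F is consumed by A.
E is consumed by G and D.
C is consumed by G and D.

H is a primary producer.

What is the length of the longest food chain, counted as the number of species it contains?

One longest chain: H → F → A → E → D → G.
It has 6 species and 5 links.

6 species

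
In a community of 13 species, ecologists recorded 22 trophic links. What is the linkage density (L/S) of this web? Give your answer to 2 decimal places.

There are L = 22 links among S = 13 species.
L/S = 22/13 = 1.6923 ≈ 1.69.

L/S = 1.69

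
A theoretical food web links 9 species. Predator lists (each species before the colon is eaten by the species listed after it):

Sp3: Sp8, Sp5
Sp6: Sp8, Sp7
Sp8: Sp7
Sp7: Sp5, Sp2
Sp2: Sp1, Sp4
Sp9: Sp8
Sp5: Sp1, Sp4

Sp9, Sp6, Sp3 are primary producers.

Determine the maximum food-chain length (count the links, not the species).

One longest chain: Sp9 → Sp8 → Sp7 → Sp5 → Sp1.
It has 5 species and 4 links.

4 links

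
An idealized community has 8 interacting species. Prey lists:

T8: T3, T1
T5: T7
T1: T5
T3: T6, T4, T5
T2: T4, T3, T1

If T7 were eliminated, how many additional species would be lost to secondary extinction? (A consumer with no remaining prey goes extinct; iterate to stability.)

2

Remove T7.
Round 1: T5 (all prey gone) → extinct.
Round 2: T1 (all prey gone) → extinct.
No further losses. Total secondary extinctions: 2.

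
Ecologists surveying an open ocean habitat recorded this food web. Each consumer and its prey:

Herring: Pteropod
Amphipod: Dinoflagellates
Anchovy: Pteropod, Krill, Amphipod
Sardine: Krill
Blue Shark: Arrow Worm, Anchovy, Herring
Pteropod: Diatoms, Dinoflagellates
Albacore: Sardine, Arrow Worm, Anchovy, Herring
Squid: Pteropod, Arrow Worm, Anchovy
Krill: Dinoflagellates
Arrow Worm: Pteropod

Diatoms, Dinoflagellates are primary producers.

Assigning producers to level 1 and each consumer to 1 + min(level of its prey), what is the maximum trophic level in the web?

Producers (level 1): Diatoms, Dinoflagellates.
Following each consumer down to its lowest-level prey: Diatoms → Pteropod → Herring → Albacore (levels 1 through 4).
All prey of Albacore (Herring 3, Sardine 3, Arrow Worm 3, Anchovy 3) are at level 3 or above, so Albacore is at level 1 + 3 = 4.
Every consumer has at least one prey at level 3 or below, so none exceeds level 4.

4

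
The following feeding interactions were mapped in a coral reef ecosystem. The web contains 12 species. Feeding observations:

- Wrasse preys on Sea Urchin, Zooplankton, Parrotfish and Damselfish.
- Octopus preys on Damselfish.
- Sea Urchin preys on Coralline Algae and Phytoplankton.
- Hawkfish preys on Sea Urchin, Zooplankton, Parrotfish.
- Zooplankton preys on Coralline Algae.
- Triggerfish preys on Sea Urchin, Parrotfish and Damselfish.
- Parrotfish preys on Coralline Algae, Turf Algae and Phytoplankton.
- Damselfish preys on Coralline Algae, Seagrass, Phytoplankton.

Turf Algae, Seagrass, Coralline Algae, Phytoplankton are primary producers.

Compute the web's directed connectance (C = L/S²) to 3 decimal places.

The web has S = 12 species and L = 20 feeding links.
C = L / S² = 20 / 144 = 0.1389 ≈ 0.139.

C = 0.139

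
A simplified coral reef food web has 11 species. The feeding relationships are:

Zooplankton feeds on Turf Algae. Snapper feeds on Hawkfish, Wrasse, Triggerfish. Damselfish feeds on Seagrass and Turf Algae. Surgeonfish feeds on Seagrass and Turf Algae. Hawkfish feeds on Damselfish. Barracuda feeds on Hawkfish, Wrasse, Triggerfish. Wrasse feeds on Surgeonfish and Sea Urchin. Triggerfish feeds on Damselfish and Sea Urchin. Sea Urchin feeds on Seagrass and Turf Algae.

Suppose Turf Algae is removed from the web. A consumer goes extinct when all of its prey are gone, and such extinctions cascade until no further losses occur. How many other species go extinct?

1

Remove Turf Algae.
Round 1: Zooplankton (all prey gone) → extinct.
No further losses. Total secondary extinctions: 1.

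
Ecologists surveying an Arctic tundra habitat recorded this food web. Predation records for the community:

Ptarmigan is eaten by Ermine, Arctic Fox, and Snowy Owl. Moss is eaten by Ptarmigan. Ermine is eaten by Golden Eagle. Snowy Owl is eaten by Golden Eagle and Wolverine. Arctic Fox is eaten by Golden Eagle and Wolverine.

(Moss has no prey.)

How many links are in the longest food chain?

3 links

One longest chain: Moss → Ptarmigan → Arctic Fox → Golden Eagle.
It has 4 species and 3 links.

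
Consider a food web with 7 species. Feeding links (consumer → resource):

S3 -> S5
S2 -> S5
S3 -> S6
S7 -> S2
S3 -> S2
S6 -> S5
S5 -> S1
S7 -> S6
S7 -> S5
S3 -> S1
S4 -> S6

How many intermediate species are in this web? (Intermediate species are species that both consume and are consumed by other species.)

3

Intermediate species (has both prey and predators): S5, S2, S6.
Count: 3.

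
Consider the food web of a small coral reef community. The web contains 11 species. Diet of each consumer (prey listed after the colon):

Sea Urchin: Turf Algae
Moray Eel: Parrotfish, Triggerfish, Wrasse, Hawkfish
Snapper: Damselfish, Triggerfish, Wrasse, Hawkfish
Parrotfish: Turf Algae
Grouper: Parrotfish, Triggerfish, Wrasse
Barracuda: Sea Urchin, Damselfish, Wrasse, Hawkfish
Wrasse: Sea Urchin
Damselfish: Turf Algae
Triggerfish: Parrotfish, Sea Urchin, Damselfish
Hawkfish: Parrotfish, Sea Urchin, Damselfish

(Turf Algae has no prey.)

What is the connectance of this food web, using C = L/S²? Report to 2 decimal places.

The web has S = 11 species and L = 25 feeding links.
C = L / S² = 25 / 121 = 0.2066 ≈ 0.21.

C = 0.21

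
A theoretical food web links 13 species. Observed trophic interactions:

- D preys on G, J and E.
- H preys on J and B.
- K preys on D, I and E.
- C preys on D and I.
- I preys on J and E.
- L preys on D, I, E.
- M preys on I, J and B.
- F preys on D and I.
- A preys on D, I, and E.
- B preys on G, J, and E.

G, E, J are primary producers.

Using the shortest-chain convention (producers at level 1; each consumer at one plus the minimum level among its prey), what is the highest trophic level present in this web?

Producers (level 1): G, E, J.
Following each consumer down to its lowest-level prey: E → I → F (levels 1 through 3).
All prey of F (I 2, D 2) are at level 2 or above, so F is at level 1 + 2 = 3.
Every consumer has at least one prey at level 2 or below, so none exceeds level 3.

3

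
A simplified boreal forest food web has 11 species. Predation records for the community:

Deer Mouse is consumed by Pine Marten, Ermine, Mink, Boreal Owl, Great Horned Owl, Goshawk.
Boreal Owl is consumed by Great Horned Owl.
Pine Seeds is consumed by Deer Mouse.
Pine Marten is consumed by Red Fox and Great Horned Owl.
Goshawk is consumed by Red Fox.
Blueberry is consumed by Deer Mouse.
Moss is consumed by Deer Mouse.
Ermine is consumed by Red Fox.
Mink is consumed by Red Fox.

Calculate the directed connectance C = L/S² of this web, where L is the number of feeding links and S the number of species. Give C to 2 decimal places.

The web has S = 11 species and L = 15 feeding links.
C = L / S² = 15 / 121 = 0.1240 ≈ 0.12.

C = 0.12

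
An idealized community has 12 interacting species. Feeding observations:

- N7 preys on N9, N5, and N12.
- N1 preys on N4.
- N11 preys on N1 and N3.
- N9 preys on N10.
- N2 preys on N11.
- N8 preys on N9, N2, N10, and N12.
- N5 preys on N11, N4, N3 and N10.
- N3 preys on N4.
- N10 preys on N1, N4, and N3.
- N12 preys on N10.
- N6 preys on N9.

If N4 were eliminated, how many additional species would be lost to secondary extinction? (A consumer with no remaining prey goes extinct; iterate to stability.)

11

Remove N4.
Round 1: N3 (all prey gone), N1 (all prey gone) → extinct.
Round 2: N10 (all prey gone), N11 (all prey gone) → extinct.
Round 3: N5 (all prey gone), N12 (all prey gone), N2 (all prey gone), N9 (all prey gone) → extinct.
Round 4: N6 (all prey gone), N7 (all prey gone), N8 (all prey gone) → extinct.
No further losses. Total secondary extinctions: 11.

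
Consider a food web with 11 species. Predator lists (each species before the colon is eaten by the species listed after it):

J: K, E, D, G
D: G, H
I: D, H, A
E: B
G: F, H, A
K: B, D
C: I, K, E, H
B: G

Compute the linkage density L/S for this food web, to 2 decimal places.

There are L = 20 links among S = 11 species.
L/S = 20/11 = 1.8182 ≈ 1.82.

L/S = 1.82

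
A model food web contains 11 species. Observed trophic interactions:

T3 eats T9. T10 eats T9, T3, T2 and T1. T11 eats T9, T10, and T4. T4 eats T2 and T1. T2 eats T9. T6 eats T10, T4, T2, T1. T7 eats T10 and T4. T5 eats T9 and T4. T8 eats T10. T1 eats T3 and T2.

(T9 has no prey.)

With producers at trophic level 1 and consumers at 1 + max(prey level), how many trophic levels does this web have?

5

Producers (level 1): T9.
T9 → T2 → T1 → T4 → T5 gives T5 level 5.
No species has a prey at level 5, so no species reaches level 6.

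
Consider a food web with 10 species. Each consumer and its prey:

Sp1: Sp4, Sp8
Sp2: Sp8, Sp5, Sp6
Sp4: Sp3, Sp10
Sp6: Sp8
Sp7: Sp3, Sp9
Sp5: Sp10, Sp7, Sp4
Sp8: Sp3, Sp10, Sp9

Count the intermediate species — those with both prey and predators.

5

Intermediate species (has both prey and predators): Sp7, Sp4, Sp8, Sp5, Sp6.
Count: 5.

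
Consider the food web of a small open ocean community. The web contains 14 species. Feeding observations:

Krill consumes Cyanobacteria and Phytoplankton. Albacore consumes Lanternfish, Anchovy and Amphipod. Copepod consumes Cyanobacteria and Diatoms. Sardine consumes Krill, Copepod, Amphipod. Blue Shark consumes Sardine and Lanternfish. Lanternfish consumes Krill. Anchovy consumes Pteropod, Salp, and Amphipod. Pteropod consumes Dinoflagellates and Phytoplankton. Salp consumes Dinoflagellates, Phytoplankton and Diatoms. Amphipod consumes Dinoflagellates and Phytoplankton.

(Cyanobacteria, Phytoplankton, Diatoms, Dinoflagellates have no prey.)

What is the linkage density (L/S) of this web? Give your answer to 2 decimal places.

There are L = 23 links among S = 14 species.
L/S = 23/14 = 1.6429 ≈ 1.64.

L/S = 1.64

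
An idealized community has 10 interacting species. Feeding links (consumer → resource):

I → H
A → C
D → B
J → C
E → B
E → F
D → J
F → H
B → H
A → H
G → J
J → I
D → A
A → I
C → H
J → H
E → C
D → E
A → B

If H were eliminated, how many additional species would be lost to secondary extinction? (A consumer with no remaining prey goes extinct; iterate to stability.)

Remove H.
Round 1: F (all prey gone), I (all prey gone), B (all prey gone), C (all prey gone) → extinct.
Round 2: E (all prey gone), J (all prey gone), A (all prey gone) → extinct.
Round 3: G (all prey gone), D (all prey gone) → extinct.
No further losses. Total secondary extinctions: 9.

9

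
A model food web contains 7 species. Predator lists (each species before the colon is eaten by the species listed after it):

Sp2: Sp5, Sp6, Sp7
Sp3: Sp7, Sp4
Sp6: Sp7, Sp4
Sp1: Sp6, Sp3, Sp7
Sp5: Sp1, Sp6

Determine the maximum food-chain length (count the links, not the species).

4 links

One longest chain: Sp2 → Sp5 → Sp1 → Sp6 → Sp7.
It has 5 species and 4 links.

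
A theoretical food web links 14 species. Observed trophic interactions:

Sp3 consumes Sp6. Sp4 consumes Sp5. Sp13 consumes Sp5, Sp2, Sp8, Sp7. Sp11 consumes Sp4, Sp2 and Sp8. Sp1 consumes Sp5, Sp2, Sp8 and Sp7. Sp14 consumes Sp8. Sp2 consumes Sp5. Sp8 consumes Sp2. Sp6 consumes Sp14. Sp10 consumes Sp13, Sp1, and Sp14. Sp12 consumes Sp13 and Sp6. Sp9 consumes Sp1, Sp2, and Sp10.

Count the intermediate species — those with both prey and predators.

Intermediate species (has both prey and predators): Sp2, Sp4, Sp8, Sp1, Sp13, Sp14, Sp10, Sp6.
Count: 8.

8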